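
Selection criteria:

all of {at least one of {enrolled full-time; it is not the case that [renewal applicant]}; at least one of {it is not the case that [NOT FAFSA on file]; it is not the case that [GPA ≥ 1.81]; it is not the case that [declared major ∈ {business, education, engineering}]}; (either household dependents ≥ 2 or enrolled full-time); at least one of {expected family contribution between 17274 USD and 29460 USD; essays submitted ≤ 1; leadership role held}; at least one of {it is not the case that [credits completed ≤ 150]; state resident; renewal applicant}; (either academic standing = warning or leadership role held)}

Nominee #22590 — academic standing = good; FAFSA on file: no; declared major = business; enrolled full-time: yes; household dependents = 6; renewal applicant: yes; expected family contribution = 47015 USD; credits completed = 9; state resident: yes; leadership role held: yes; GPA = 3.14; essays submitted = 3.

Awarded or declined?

Atomic conditions:
  enrolled full-time: yes → true
  renewal applicant: yes → true
  NOT FAFSA on file: no → true
  GPA ≥ 1.81: 3.14 ≥ 1.81 is true
  declared major ∈ {business, education, engineering}: business is in the set → true
  household dependents ≥ 2: 6 ≥ 2 is true
  expected family contribution between 17274 USD and 29460 USD: 47015 in [17274, 29460] is false
  essays submitted ≤ 1: 3 ≤ 1 is false
  leadership role held: yes → true
  credits completed ≤ 150: 9 ≤ 150 is true
  state resident: yes → true
  academic standing = warning: good == warning is false
Combine:
[1.2] NOT true = false
[1] true OR false = true
[2.1] NOT true = false
[2.2] NOT true = false
[2.3] NOT true = false
[2] false OR false OR false = false
[3] true OR true = true
[4] false OR false OR true = true
[5.1] NOT true = false
[5] false OR true OR true = true
[6] false OR true = true
[root] true AND false AND true AND true AND true AND true = false
Overall: false → declined

Declined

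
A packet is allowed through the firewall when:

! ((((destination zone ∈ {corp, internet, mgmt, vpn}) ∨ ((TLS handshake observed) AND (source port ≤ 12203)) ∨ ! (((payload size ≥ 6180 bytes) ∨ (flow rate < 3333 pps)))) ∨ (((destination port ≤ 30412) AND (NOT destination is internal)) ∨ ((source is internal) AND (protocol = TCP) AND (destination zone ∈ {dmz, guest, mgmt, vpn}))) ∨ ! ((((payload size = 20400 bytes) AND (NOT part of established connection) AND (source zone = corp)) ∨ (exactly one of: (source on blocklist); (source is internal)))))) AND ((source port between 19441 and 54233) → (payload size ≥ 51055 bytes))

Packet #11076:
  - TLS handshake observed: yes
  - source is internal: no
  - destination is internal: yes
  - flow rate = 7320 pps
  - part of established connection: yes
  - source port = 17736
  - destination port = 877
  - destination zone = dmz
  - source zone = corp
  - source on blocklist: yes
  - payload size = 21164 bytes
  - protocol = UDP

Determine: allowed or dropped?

Allowed

Atomic conditions:
  destination zone ∈ {corp, internet, mgmt, vpn}: dmz is not in the set → false
  TLS handshake observed: yes → true
  source port ≤ 12203: 17736 ≤ 12203 is false
  payload size ≥ 6180 bytes: 21164 ≥ 6180 is true
  flow rate < 3333 pps: 7320 < 3333 is false
  destination port ≤ 30412: 877 ≤ 30412 is true
  NOT destination is internal: yes → false
  source is internal: no → false
  protocol = TCP: UDP == TCP is false
  destination zone ∈ {dmz, guest, mgmt, vpn}: dmz is in the set → true
  payload size = 20400 bytes: 21164 == 20400 is false
  NOT part of established connection: yes → false
  source zone = corp: corp == corp is true
  source on blocklist: yes → true
  source port between 19441 and 54233: 17736 in [19441, 54233] is false
  payload size ≥ 51055 bytes: 21164 ≥ 51055 is false
Combine:
[1.1.1.2] true AND false = false
[1.1.1.3.1] true OR false = true
[1.1.1.3] NOT true = false
[1.1.1] false OR false OR false = false
[1.1.2.1] true AND false = false
[1.1.2.2] false AND false AND true = false
[1.1.2] false OR false = false
[1.1.3.1.1] false AND false AND true = false
[1.1.3.1.2] exactly-one(true, false) = true
[1.1.3.1] false OR true = true
[1.1.3] NOT true = false
[1.1] false OR false OR false = false
[1] NOT false = true
[2] false → false (antecedent false ⇒ implication holds) = true
[root] true AND true = true
Overall: true → allowed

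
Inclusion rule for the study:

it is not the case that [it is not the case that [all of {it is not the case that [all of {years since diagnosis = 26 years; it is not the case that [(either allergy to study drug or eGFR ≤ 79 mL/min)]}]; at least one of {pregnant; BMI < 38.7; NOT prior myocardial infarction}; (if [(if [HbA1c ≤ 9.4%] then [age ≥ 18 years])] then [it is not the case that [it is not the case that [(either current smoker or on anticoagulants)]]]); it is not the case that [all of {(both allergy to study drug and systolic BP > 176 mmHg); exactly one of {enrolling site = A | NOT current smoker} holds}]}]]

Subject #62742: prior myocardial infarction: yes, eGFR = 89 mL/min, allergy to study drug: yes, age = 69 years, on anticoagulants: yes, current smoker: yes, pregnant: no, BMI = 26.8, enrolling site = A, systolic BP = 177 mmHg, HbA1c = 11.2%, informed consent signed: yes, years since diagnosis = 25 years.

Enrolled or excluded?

Atomic conditions:
  years since diagnosis = 26 years: 25 == 26 is false
  allergy to study drug: yes → true
  eGFR ≤ 79 mL/min: 89 ≤ 79 is false
  pregnant: no → false
  BMI < 38.7: 26.8 < 38.7 is true
  NOT prior myocardial infarction: yes → false
  HbA1c ≤ 9.4%: 11.2 ≤ 9.4 is false
  age ≥ 18 years: 69 ≥ 18 is true
  current smoker: yes → true
  on anticoagulants: yes → true
  systolic BP > 176 mmHg: 177 > 176 is true
  enrolling site = A: A == A is true
  NOT current smoker: yes → false
Combine:
[1.1.1.1.2.1] true OR false = true
[1.1.1.1.2] NOT true = false
[1.1.1.1] false AND false = false
[1.1.1] NOT false = true
[1.1.2] false OR true OR false = true
[1.1.3.1] false → true (antecedent false ⇒ implication holds) = true
[1.1.3.2.1.1] true OR true = true
[1.1.3.2.1] NOT true = false
[1.1.3.2] NOT false = true
[1.1.3] true → true = true
[1.1.4.1.1] true AND true = true
[1.1.4.1.2] exactly-one(true, false) = true
[1.1.4.1] true AND true = true
[1.1.4] NOT true = false
[1.1] true AND true AND true AND false = false
[1] NOT false = true
[root] NOT true = false
Overall: false → excluded

Excluded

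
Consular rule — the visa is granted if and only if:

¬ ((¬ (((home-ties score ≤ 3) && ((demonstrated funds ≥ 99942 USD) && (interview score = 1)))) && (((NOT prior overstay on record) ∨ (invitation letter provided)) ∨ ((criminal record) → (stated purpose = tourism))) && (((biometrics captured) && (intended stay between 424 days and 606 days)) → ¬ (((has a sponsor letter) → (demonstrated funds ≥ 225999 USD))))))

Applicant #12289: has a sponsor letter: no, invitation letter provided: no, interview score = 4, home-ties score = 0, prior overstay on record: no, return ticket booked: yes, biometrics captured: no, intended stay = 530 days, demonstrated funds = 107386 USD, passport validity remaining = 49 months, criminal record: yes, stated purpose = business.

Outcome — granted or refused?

Refused

Atomic conditions:
  home-ties score ≤ 3: 0 ≤ 3 is true
  demonstrated funds ≥ 99942 USD: 107386 ≥ 99942 is true
  interview score = 1: 4 == 1 is false
  NOT prior overstay on record: no → true
  invitation letter provided: no → false
  criminal record: yes → true
  stated purpose = tourism: business == tourism is false
  biometrics captured: no → false
  intended stay between 424 days and 606 days: 530 in [424, 606] is true
  has a sponsor letter: no → false
  demonstrated funds ≥ 225999 USD: 107386 ≥ 225999 is false
Combine:
[1.1.1.2] true AND false = false
[1.1.1] true AND false = false
[1.1] NOT false = true
[1.2.1] true OR false = true
[1.2.2] true → false = false
[1.2] true OR false = true
[1.3.1] false AND true = false
[1.3.2.1] false → false (antecedent false ⇒ implication holds) = true
[1.3.2] NOT true = false
[1.3] false → false (antecedent false ⇒ implication holds) = true
[1] true AND true AND true = true
[root] NOT true = false
Overall: false → refused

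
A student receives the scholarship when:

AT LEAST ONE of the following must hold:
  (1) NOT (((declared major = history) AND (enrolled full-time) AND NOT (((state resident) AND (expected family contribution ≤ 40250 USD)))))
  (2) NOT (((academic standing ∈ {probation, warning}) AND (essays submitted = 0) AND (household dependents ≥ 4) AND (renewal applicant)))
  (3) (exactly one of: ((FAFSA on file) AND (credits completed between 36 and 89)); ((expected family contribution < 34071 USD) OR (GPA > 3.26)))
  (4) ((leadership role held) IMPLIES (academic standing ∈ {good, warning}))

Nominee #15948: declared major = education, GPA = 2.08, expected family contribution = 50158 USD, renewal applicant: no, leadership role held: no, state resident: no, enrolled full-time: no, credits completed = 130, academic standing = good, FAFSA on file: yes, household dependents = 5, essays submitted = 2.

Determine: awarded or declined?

Atomic conditions:
  declared major = history: education == history is false
  enrolled full-time: no → false
  state resident: no → false
  expected family contribution ≤ 40250 USD: 50158 ≤ 40250 is false
  academic standing ∈ {probation, warning}: good is not in the set → false
  essays submitted = 0: 2 == 0 is false
  household dependents ≥ 4: 5 ≥ 4 is true
  renewal applicant: no → false
  FAFSA on file: yes → true
  credits completed between 36 and 89: 130 in [36, 89] is false
  expected family contribution < 34071 USD: 50158 < 34071 is false
  GPA > 3.26: 2.08 > 3.26 is false
  leadership role held: no → false
  academic standing ∈ {good, warning}: good is in the set → true
Combine:
[1.1.3.1] false AND false = false
[1.1.3] NOT false = true
[1.1] false AND false AND true = false
[1] NOT false = true
[2.1] false AND false AND true AND false = false
[2] NOT false = true
[3.1] true AND false = false
[3.2] false OR false = false
[3] exactly-one(false, false) = false
[4] false → true (antecedent false ⇒ implication holds) = true
[root] true OR true OR false OR true = true
Overall: true → awarded

Awarded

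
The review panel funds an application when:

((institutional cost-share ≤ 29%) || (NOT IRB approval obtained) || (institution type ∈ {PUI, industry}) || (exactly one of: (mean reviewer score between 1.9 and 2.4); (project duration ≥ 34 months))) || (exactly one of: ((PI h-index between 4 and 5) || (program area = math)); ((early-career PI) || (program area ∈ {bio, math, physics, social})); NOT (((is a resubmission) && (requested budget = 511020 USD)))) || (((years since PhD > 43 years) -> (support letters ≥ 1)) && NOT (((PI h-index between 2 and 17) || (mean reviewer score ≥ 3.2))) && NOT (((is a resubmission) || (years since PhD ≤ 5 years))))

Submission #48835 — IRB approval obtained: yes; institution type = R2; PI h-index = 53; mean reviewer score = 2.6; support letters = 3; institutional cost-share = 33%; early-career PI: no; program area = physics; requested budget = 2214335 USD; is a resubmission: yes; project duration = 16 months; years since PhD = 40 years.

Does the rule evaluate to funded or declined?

Atomic conditions:
  institutional cost-share ≤ 29%: 33 ≤ 29 is false
  NOT IRB approval obtained: yes → false
  institution type ∈ {PUI, industry}: R2 is not in the set → false
  mean reviewer score between 1.9 and 2.4: 2.6 in [1.9, 2.4] is false
  project duration ≥ 34 months: 16 ≥ 34 is false
  PI h-index between 4 and 5: 53 in [4, 5] is false
  program area = math: physics == math is false
  early-career PI: no → false
  program area ∈ {bio, math, physics, social}: physics is in the set → true
  is a resubmission: yes → true
  requested budget = 511020 USD: 2214335 == 511020 is false
  years since PhD > 43 years: 40 > 43 is false
  support letters ≥ 1: 3 ≥ 1 is true
  PI h-index between 2 and 17: 53 in [2, 17] is false
  mean reviewer score ≥ 3.2: 2.6 ≥ 3.2 is false
  years since PhD ≤ 5 years: 40 ≤ 5 is false
Combine:
[1.4] exactly-one(false, false) = false
[1] false OR false OR false OR false = false
[2.1] false OR false = false
[2.2] false OR true = true
[2.3.1] true AND false = false
[2.3] NOT false = true
[2] exactly-one(false, true, true) = false
[3.1] false → true (antecedent false ⇒ implication holds) = true
[3.2.1] false OR false = false
[3.2] NOT false = true
[3.3.1] true OR false = true
[3.3] NOT true = false
[3] true AND true AND false = false
[root] false OR false OR false = false
Overall: false → declined

Declined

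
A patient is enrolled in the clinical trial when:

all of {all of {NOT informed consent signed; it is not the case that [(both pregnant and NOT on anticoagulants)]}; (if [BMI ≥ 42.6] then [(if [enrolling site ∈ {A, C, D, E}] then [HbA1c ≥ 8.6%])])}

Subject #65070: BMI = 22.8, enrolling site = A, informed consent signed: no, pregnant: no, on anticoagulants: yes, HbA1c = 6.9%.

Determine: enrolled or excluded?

Enrolled

Atomic conditions:
  NOT informed consent signed: no → true
  pregnant: no → false
  NOT on anticoagulants: yes → false
  BMI ≥ 42.6: 22.8 ≥ 42.6 is false
  enrolling site ∈ {A, C, D, E}: A is in the set → true
  HbA1c ≥ 8.6%: 6.9 ≥ 8.6 is false
Combine:
[1.2.1] false AND false = false
[1.2] NOT false = true
[1] true AND true = true
[2.2] true → false = false
[2] false → false (antecedent false ⇒ implication holds) = true
[root] true AND true = true
Overall: true → enrolled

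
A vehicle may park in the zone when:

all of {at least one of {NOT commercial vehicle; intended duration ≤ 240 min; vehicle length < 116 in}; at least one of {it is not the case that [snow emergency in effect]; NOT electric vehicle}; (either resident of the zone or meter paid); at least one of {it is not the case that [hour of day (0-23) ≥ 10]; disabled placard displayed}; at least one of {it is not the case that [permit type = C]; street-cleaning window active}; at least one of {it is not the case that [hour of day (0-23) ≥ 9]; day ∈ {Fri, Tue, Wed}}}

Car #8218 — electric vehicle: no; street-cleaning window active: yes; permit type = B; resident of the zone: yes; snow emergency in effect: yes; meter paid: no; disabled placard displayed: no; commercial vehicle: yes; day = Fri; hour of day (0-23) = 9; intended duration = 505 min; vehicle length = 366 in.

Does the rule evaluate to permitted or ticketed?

Ticketed

Atomic conditions:
  NOT commercial vehicle: yes → false
  intended duration ≤ 240 min: 505 ≤ 240 is false
  vehicle length < 116 in: 366 < 116 is false
  snow emergency in effect: yes → true
  NOT electric vehicle: no → true
  resident of the zone: yes → true
  meter paid: no → false
  hour of day (0-23) ≥ 10: 9 ≥ 10 is false
  disabled placard displayed: no → false
  permit type = C: B == C is false
  street-cleaning window active: yes → true
  hour of day (0-23) ≥ 9: 9 ≥ 9 is true
  day ∈ {Fri, Tue, Wed}: Fri is in the set → true
Combine:
[1] false OR false OR false = false
[2.1] NOT true = false
[2] false OR true = true
[3] true OR false = true
[4.1] NOT false = true
[4] true OR false = true
[5.1] NOT false = true
[5] true OR true = true
[6.1] NOT true = false
[6] false OR true = true
[root] false AND true AND true AND true AND true AND true = false
Overall: false → ticketed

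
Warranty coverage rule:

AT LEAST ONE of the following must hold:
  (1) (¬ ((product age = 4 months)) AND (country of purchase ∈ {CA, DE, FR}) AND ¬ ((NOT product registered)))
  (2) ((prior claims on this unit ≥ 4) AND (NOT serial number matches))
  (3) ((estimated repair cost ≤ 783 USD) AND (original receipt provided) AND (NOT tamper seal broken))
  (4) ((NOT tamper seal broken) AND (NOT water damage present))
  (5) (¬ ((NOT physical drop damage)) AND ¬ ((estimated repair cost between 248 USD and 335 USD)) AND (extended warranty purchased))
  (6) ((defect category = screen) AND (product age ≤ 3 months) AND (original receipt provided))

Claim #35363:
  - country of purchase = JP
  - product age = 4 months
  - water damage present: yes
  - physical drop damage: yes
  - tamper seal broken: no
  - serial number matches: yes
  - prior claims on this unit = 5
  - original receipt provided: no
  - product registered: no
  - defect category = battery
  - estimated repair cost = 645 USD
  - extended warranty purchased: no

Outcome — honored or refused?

Refused

Atomic conditions:
  product age = 4 months: 4 == 4 is true
  country of purchase ∈ {CA, DE, FR}: JP is not in the set → false
  NOT product registered: no → true
  prior claims on this unit ≥ 4: 5 ≥ 4 is true
  NOT serial number matches: yes → false
  estimated repair cost ≤ 783 USD: 645 ≤ 783 is true
  original receipt provided: no → false
  NOT tamper seal broken: no → true
  NOT water damage present: yes → false
  NOT physical drop damage: yes → false
  estimated repair cost between 248 USD and 335 USD: 645 in [248, 335] is false
  extended warranty purchased: no → false
  defect category = screen: battery == screen is false
  product age ≤ 3 months: 4 ≤ 3 is false
Combine:
[1.1] NOT true = false
[1.3] NOT true = false
[1] false AND false AND false = false
[2] true AND false = false
[3] true AND false AND true = false
[4] true AND false = false
[5.1] NOT false = true
[5.2] NOT false = true
[5] true AND true AND false = false
[6] false AND false AND false = false
[root] false OR false OR false OR false OR false OR false = false
Overall: false → refused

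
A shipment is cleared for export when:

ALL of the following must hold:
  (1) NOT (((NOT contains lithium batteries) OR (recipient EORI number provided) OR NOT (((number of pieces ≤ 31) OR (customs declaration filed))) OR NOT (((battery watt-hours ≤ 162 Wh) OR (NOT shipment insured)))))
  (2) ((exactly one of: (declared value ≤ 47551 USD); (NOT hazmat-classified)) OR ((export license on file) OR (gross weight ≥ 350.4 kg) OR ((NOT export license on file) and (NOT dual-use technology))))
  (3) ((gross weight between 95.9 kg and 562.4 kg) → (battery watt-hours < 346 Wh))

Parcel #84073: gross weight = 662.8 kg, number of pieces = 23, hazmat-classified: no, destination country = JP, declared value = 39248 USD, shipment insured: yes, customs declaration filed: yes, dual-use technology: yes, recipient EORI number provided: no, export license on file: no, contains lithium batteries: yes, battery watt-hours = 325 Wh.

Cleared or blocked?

Blocked

Atomic conditions:
  NOT contains lithium batteries: yes → false
  recipient EORI number provided: no → false
  number of pieces ≤ 31: 23 ≤ 31 is true
  customs declaration filed: yes → true
  battery watt-hours ≤ 162 Wh: 325 ≤ 162 is false
  NOT shipment insured: yes → false
  declared value ≤ 47551 USD: 39248 ≤ 47551 is true
  NOT hazmat-classified: no → true
  export license on file: no → false
  gross weight ≥ 350.4 kg: 662.8 ≥ 350.4 is true
  NOT export license on file: no → true
  NOT dual-use technology: yes → false
  gross weight between 95.9 kg and 562.4 kg: 662.8 in [95.9, 562.4] is false
  battery watt-hours < 346 Wh: 325 < 346 is true
Combine:
[1.1.3.1] true OR true = true
[1.1.3] NOT true = false
[1.1.4.1] false OR false = false
[1.1.4] NOT false = true
[1.1] false OR false OR false OR true = true
[1] NOT true = false
[2.1] exactly-one(true, true) = false
[2.2.3] true AND false = false
[2.2] false OR true OR false = true
[2] false OR true = true
[3] false → true (antecedent false ⇒ implication holds) = true
[root] false AND true AND true = false
Overall: false → blocked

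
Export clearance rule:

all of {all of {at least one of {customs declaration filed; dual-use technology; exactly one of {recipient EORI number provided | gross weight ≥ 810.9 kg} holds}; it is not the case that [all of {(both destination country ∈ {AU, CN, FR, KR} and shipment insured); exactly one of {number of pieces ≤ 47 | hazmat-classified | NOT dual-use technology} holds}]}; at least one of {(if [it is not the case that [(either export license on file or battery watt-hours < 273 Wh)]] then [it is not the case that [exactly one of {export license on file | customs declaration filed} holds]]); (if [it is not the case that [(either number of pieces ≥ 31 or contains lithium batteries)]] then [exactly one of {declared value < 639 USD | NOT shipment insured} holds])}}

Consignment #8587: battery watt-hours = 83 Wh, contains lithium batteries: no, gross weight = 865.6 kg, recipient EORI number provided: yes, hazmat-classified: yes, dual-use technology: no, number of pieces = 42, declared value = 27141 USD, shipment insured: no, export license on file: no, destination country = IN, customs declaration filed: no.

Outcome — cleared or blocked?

Atomic conditions:
  customs declaration filed: no → false
  dual-use technology: no → false
  recipient EORI number provided: yes → true
  gross weight ≥ 810.9 kg: 865.6 ≥ 810.9 is true
  destination country ∈ {AU, CN, FR, KR}: IN is not in the set → false
  shipment insured: no → false
  number of pieces ≤ 47: 42 ≤ 47 is true
  hazmat-classified: yes → true
  NOT dual-use technology: no → true
  export license on file: no → false
  battery watt-hours < 273 Wh: 83 < 273 is true
  number of pieces ≥ 31: 42 ≥ 31 is true
  contains lithium batteries: no → false
  declared value < 639 USD: 27141 < 639 is false
  NOT shipment insured: no → true
Combine:
[1.1.3] exactly-one(true, true) = false
[1.1] false OR false OR false = false
[1.2.1.1] false AND false = false
[1.2.1.2] exactly-one(true, true, true) = false
[1.2.1] false AND false = false
[1.2] NOT false = true
[1] false AND true = false
[2.1.1.1] false OR true = true
[2.1.1] NOT true = false
[2.1.2.1] exactly-one(false, false) = false
[2.1.2] NOT false = true
[2.1] false → true (antecedent false ⇒ implication holds) = true
[2.2.1.1] true OR false = true
[2.2.1] NOT true = false
[2.2.2] exactly-one(false, true) = true
[2.2] false → true (antecedent false ⇒ implication holds) = true
[2] true OR true = true
[root] false AND true = false
Overall: false → blocked

Blocked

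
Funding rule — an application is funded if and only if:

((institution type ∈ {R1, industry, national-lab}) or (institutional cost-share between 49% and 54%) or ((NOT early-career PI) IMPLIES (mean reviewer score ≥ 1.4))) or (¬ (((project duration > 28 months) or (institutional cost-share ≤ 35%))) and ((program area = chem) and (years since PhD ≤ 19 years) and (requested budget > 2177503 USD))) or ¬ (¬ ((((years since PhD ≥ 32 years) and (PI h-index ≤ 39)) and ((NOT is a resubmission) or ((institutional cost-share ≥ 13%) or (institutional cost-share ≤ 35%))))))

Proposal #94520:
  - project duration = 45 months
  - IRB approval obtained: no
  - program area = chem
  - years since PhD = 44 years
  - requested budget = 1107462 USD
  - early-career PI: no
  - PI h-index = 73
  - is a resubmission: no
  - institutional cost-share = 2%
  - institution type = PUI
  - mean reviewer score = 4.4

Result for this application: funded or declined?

Funded

Atomic conditions:
  institution type ∈ {R1, industry, national-lab}: PUI is not in the set → false
  institutional cost-share between 49% and 54%: 2 in [49, 54] is false
  NOT early-career PI: no → true
  mean reviewer score ≥ 1.4: 4.4 ≥ 1.4 is true
  project duration > 28 months: 45 > 28 is true
  institutional cost-share ≤ 35%: 2 ≤ 35 is true
  program area = chem: chem == chem is true
  years since PhD ≤ 19 years: 44 ≤ 19 is false
  requested budget > 2177503 USD: 1107462 > 2177503 is false
  years since PhD ≥ 32 years: 44 ≥ 32 is true
  PI h-index ≤ 39: 73 ≤ 39 is false
  NOT is a resubmission: no → true
  institutional cost-share ≥ 13%: 2 ≥ 13 is false
Combine:
[1.3] true → true = true
[1] false OR false OR true = true
[2.1.1] true OR true = true
[2.1] NOT true = false
[2.2] true AND false AND false = false
[2] false AND false = false
[3.1.1.1] true AND false = false
[3.1.1.2.2] false OR true = true
[3.1.1.2] true OR true = true
[3.1.1] false AND true = false
[3.1] NOT false = true
[3] NOT true = false
[root] true OR false OR false = true
Overall: true → funded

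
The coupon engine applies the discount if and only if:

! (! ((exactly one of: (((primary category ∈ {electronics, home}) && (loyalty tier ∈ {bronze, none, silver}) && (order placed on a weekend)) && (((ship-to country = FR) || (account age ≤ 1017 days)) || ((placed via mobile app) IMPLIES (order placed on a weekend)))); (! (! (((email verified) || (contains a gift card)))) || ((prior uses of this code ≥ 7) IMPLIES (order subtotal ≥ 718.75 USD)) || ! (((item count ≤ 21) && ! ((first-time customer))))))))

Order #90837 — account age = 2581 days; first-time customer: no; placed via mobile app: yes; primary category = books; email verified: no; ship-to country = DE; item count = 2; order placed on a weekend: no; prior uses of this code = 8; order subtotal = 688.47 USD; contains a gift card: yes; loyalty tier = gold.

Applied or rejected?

Applied

Atomic conditions:
  primary category ∈ {electronics, home}: books is not in the set → false
  loyalty tier ∈ {bronze, none, silver}: gold is not in the set → false
  order placed on a weekend: no → false
  ship-to country = FR: DE == FR is false
  account age ≤ 1017 days: 2581 ≤ 1017 is false
  placed via mobile app: yes → true
  email verified: no → false
  contains a gift card: yes → true
  prior uses of this code ≥ 7: 8 ≥ 7 is true
  order subtotal ≥ 718.75 USD: 688.47 ≥ 718.75 is false
  item count ≤ 21: 2 ≤ 21 is true
  first-time customer: no → false
Combine:
[1.1.1.1] false AND false AND false = false
[1.1.1.2.1] false OR false = false
[1.1.1.2.2] true → false = false
[1.1.1.2] false OR false = false
[1.1.1] false AND false = false
[1.1.2.1.1.1] false OR true = true
[1.1.2.1.1] NOT true = false
[1.1.2.1] NOT false = true
[1.1.2.2] true → false = false
[1.1.2.3.1.2] NOT false = true
[1.1.2.3.1] true AND true = true
[1.1.2.3] NOT true = false
[1.1.2] true OR false OR false = true
[1.1] exactly-one(false, true) = true
[1] NOT true = false
[root] NOT false = true
Overall: true → applied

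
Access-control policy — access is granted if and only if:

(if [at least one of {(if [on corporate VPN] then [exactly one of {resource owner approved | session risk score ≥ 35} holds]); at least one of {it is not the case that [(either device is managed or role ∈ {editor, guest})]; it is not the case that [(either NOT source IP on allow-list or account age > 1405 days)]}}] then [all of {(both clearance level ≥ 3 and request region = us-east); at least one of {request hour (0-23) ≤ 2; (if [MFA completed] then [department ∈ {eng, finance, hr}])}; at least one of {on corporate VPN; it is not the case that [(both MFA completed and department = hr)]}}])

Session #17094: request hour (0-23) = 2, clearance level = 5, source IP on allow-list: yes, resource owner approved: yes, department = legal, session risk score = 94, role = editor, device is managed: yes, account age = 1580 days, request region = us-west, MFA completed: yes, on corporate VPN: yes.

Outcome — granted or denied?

Atomic conditions:
  on corporate VPN: yes → true
  resource owner approved: yes → true
  session risk score ≥ 35: 94 ≥ 35 is true
  device is managed: yes → true
  role ∈ {editor, guest}: editor is in the set → true
  NOT source IP on allow-list: yes → false
  account age > 1405 days: 1580 > 1405 is true
  clearance level ≥ 3: 5 ≥ 3 is true
  request region = us-east: us-west == us-east is false
  request hour (0-23) ≤ 2: 2 ≤ 2 is true
  MFA completed: yes → true
  department ∈ {eng, finance, hr}: legal is not in the set → false
  department = hr: legal == hr is false
Combine:
[1.1.2] exactly-one(true, true) = false
[1.1] true → false = false
[1.2.1.1] true OR true = true
[1.2.1] NOT true = false
[1.2.2.1] false OR true = true
[1.2.2] NOT true = false
[1.2] false OR false = false
[1] false OR false = false
[2.1] true AND false = false
[2.2.2] true → false = false
[2.2] true OR false = true
[2.3.2.1] true AND false = false
[2.3.2] NOT false = true
[2.3] true OR true = true
[2] false AND true AND true = false
[root] false → false (antecedent false ⇒ implication holds) = true
Overall: true → granted

Granted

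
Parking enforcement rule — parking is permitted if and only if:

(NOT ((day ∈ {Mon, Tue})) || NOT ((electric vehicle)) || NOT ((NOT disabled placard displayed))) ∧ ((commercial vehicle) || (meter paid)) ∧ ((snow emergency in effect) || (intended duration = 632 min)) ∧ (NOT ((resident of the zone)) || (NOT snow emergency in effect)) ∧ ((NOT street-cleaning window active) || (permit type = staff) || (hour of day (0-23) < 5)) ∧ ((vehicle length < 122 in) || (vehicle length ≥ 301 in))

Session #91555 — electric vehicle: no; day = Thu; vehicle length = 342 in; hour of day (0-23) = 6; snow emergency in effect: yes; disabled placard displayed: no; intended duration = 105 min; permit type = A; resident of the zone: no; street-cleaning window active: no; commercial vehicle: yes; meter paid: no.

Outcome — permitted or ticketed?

Permitted

Atomic conditions:
  day ∈ {Mon, Tue}: Thu is not in the set → false
  electric vehicle: no → false
  NOT disabled placard displayed: no → true
  commercial vehicle: yes → true
  meter paid: no → false
  snow emergency in effect: yes → true
  intended duration = 632 min: 105 == 632 is false
  resident of the zone: no → false
  NOT snow emergency in effect: yes → false
  NOT street-cleaning window active: no → true
  permit type = staff: A == staff is false
  hour of day (0-23) < 5: 6 < 5 is false
  vehicle length < 122 in: 342 < 122 is false
  vehicle length ≥ 301 in: 342 ≥ 301 is true
Combine:
[1.1] NOT false = true
[1.2] NOT false = true
[1.3] NOT true = false
[1] true OR true OR false = true
[2] true OR false = true
[3] true OR false = true
[4.1] NOT false = true
[4] true OR false = true
[5] true OR false OR false = true
[6] false OR true = true
[root] true AND true AND true AND true AND true AND true = true
Overall: true → permitted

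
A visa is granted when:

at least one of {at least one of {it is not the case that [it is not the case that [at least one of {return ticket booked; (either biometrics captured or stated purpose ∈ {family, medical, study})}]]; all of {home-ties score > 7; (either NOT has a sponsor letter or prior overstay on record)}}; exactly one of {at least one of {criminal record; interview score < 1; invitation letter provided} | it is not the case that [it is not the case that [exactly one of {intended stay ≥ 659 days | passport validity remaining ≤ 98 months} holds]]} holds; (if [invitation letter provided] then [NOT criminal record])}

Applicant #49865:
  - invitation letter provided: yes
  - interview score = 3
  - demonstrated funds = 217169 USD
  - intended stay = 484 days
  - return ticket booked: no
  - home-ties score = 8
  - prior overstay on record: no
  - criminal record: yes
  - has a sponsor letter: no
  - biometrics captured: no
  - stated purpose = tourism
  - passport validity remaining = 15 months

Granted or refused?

Atomic conditions:
  return ticket booked: no → false
  biometrics captured: no → false
  stated purpose ∈ {family, medical, study}: tourism is not in the set → false
  home-ties score > 7: 8 > 7 is true
  NOT has a sponsor letter: no → true
  prior overstay on record: no → false
  criminal record: yes → true
  interview score < 1: 3 < 1 is false
  invitation letter provided: yes → true
  intended stay ≥ 659 days: 484 ≥ 659 is false
  passport validity remaining ≤ 98 months: 15 ≤ 98 is true
  NOT criminal record: yes → false
Combine:
[1.1.1.1.2] false OR false = false
[1.1.1.1] false OR false = false
[1.1.1] NOT false = true
[1.1] NOT true = false
[1.2.2] true OR false = true
[1.2] true AND true = true
[1] false OR true = true
[2.1] true OR false OR true = true
[2.2.1.1] exactly-one(false, true) = true
[2.2.1] NOT true = false
[2.2] NOT false = true
[2] exactly-one(true, true) = false
[3] true → false = false
[root] true OR false OR false = true
Overall: true → granted

Granted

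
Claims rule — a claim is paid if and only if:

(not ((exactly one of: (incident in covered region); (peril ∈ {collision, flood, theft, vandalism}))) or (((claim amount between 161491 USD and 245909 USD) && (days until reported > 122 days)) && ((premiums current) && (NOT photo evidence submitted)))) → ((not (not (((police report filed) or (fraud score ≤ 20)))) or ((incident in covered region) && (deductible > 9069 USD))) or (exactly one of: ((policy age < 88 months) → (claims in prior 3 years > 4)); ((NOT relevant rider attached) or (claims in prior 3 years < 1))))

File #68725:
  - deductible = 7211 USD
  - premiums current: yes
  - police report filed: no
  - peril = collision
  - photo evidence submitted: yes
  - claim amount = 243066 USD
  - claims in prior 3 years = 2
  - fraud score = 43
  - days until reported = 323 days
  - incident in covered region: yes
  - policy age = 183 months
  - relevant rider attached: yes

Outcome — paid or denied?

Atomic conditions:
  incident in covered region: yes → true
  peril ∈ {collision, flood, theft, vandalism}: collision is in the set → true
  claim amount between 161491 USD and 245909 USD: 243066 in [161491, 245909] is true
  days until reported > 122 days: 323 > 122 is true
  premiums current: yes → true
  NOT photo evidence submitted: yes → false
  police report filed: no → false
  fraud score ≤ 20: 43 ≤ 20 is false
  deductible > 9069 USD: 7211 > 9069 is false
  policy age < 88 months: 183 < 88 is false
  claims in prior 3 years > 4: 2 > 4 is false
  NOT relevant rider attached: yes → false
  claims in prior 3 years < 1: 2 < 1 is false
Combine:
[1.1.1] exactly-one(true, true) = false
[1.1] NOT false = true
[1.2.1] true AND true = true
[1.2.2] true AND false = false
[1.2] true AND false = false
[1] true OR false = true
[2.1.1.1.1] false OR false = false
[2.1.1.1] NOT false = true
[2.1.1] NOT true = false
[2.1.2] true AND false = false
[2.1] false OR false = false
[2.2.1] false → false (antecedent false ⇒ implication holds) = true
[2.2.2] false OR false = false
[2.2] exactly-one(true, false) = true
[2] false OR true = true
[root] true → true = true
Overall: true → paid

Paid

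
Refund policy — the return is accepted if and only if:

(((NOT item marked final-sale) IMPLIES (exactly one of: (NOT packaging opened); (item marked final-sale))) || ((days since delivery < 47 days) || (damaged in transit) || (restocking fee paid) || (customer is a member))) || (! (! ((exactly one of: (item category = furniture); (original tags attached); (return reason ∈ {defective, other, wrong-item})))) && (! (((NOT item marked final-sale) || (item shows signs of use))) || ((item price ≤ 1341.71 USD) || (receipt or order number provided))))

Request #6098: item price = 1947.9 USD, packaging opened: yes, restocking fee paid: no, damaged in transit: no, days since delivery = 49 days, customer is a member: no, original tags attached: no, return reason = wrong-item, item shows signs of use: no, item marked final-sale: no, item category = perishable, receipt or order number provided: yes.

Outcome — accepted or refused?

Accepted

Atomic conditions:
  NOT item marked final-sale: no → true
  NOT packaging opened: yes → false
  item marked final-sale: no → false
  days since delivery < 47 days: 49 < 47 is false
  damaged in transit: no → false
  restocking fee paid: no → false
  customer is a member: no → false
  item category = furniture: perishable == furniture is false
  original tags attached: no → false
  return reason ∈ {defective, other, wrong-item}: wrong-item is in the set → true
  item shows signs of use: no → false
  item price ≤ 1341.71 USD: 1947.9 ≤ 1341.71 is false
  receipt or order number provided: yes → true
Combine:
[1.1.2] exactly-one(false, false) = false
[1.1] true → false = false
[1.2] false OR false OR false OR false = false
[1] false OR false = false
[2.1.1.1] exactly-one(false, false, true) = true
[2.1.1] NOT true = false
[2.1] NOT false = true
[2.2.1.1] true OR false = true
[2.2.1] NOT true = false
[2.2.2] false OR true = true
[2.2] false OR true = true
[2] true AND true = true
[root] false OR true = true
Overall: true → accepted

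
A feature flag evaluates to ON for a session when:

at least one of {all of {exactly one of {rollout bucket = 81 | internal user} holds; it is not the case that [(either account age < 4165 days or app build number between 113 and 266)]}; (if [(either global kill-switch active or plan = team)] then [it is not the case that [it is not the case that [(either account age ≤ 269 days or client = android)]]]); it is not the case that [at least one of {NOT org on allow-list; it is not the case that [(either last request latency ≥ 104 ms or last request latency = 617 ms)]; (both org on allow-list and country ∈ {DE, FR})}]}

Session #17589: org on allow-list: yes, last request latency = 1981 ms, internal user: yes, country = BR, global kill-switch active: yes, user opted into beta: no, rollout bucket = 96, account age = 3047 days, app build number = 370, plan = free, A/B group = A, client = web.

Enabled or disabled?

Enabled

Atomic conditions:
  rollout bucket = 81: 96 == 81 is false
  internal user: yes → true
  account age < 4165 days: 3047 < 4165 is true
  app build number between 113 and 266: 370 in [113, 266] is false
  global kill-switch active: yes → true
  plan = team: free == team is false
  account age ≤ 269 days: 3047 ≤ 269 is false
  client = android: web == android is false
  NOT org on allow-list: yes → false
  last request latency ≥ 104 ms: 1981 ≥ 104 is true
  last request latency = 617 ms: 1981 == 617 is false
  org on allow-list: yes → true
  country ∈ {DE, FR}: BR is not in the set → false
Combine:
[1.1] exactly-one(false, true) = true
[1.2.1] true OR false = true
[1.2] NOT true = false
[1] true AND false = false
[2.1] true OR false = true
[2.2.1.1] false OR false = false
[2.2.1] NOT false = true
[2.2] NOT true = false
[2] true → false = false
[3.1.2.1] true OR false = true
[3.1.2] NOT true = false
[3.1.3] true AND false = false
[3.1] false OR false OR false = false
[3] NOT false = true
[root] false OR false OR true = true
Overall: true → enabled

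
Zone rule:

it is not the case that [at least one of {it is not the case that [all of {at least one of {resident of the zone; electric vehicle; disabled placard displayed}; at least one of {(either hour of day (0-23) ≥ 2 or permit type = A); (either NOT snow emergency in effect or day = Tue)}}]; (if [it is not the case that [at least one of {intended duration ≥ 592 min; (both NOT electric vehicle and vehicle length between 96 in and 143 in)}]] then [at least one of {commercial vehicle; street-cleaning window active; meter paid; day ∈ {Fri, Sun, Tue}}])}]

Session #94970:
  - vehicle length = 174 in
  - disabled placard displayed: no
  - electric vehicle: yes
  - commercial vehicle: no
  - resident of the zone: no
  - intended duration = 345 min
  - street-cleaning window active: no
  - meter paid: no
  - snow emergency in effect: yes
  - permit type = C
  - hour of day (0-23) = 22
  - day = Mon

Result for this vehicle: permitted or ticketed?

Atomic conditions:
  resident of the zone: no → false
  electric vehicle: yes → true
  disabled placard displayed: no → false
  hour of day (0-23) ≥ 2: 22 ≥ 2 is true
  permit type = A: C == A is false
  NOT snow emergency in effect: yes → false
  day = Tue: Mon == Tue is false
  intended duration ≥ 592 min: 345 ≥ 592 is false
  NOT electric vehicle: yes → false
  vehicle length between 96 in and 143 in: 174 in [96, 143] is false
  commercial vehicle: no → false
  street-cleaning window active: no → false
  meter paid: no → false
  day ∈ {Fri, Sun, Tue}: Mon is not in the set → false
Combine:
[1.1.1.1] false OR true OR false = true
[1.1.1.2.1] true OR false = true
[1.1.1.2.2] false OR false = false
[1.1.1.2] true OR false = true
[1.1.1] true AND true = true
[1.1] NOT true = false
[1.2.1.1.2] false AND false = false
[1.2.1.1] false OR false = false
[1.2.1] NOT false = true
[1.2.2] false OR false OR false OR false = false
[1.2] true → false = false
[1] false OR false = false
[root] NOT false = true
Overall: true → permitted

Permitted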